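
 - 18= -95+77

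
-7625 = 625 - 8250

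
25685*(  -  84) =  - 2157540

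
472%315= 157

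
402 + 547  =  949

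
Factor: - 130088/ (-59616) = 2^( - 2)*3^ ( - 4)*7^1 * 101^1 = 707/324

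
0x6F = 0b1101111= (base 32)3f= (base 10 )111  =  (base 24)4F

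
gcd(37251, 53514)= 9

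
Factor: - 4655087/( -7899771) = 3^( - 1)*11^( - 1 )*1093^1*4259^1*239387^( - 1 )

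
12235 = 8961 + 3274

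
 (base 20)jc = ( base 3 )112112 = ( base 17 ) 161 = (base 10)392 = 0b110001000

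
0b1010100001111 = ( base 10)5391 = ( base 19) EHE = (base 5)133031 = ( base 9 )7350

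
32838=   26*1263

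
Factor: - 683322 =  - 2^1*3^1*61^1*1867^1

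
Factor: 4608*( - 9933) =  - 45771264=-  2^9*3^3*7^1 * 11^1*43^1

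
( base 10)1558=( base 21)3B4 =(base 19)460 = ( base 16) 616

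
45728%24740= 20988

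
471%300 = 171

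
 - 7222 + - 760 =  - 7982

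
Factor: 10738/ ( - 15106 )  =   - 59/83  =  - 59^1*83^(-1)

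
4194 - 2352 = 1842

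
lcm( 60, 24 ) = 120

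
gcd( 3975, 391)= 1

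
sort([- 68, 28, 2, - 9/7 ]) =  [ - 68, - 9/7, 2,28 ]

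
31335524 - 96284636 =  - 64949112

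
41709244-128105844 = -86396600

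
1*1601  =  1601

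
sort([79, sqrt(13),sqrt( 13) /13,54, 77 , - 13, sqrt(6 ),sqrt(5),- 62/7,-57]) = [ -57,-13,-62/7,  sqrt ( 13) /13,sqrt(5 ), sqrt(6), sqrt( 13),54 , 77,  79]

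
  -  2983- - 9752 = 6769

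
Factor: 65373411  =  3^1 * 21791137^1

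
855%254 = 93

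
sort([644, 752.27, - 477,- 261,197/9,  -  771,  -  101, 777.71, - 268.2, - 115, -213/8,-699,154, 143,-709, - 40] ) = [ -771,-709,  -  699, - 477,-268.2 , - 261, - 115, - 101,-40,-213/8,197/9, 143, 154, 644,752.27, 777.71 ]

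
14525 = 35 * 415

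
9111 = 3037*3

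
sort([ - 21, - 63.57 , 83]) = [  -  63.57,-21,  83] 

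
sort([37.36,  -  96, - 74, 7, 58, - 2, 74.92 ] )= [ - 96, - 74, - 2,7,37.36, 58,  74.92]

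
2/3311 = 2/3311 =0.00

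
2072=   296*7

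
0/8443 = 0 = 0.00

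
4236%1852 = 532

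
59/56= 59/56 = 1.05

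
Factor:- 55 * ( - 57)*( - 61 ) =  - 3^1 * 5^1*11^1*19^1*61^1= - 191235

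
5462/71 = 5462/71 = 76.93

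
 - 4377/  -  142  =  30 + 117/142 = 30.82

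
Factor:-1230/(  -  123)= 2^1 * 5^1 = 10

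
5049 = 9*561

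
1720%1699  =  21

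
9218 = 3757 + 5461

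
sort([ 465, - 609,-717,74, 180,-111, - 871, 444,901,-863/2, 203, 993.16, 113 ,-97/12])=[ - 871,-717,-609,-863/2, - 111, - 97/12, 74, 113, 180,203, 444,465,901, 993.16 ]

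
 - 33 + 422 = 389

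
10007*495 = 4953465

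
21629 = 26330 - 4701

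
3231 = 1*3231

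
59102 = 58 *1019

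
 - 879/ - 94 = 9 + 33/94 =9.35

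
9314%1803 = 299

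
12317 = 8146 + 4171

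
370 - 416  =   - 46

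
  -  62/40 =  - 31/20=- 1.55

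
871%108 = 7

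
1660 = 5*332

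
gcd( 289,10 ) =1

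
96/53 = 96/53 =1.81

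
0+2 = 2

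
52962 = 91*582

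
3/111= 1/37=0.03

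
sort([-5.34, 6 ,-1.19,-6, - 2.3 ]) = [ - 6, - 5.34, - 2.3,  -  1.19,6 ]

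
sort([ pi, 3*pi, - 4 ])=[ - 4,pi,3*pi ] 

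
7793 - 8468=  - 675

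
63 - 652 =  -589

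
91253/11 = 8295 + 8/11 = 8295.73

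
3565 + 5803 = 9368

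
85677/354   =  242 + 3/118 = 242.03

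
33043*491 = 16224113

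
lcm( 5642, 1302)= 16926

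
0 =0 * 635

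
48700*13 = 633100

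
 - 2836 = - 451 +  - 2385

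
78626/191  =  411 + 125/191 = 411.65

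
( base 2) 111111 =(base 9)70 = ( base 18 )39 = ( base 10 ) 63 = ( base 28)27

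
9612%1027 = 369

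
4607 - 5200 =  - 593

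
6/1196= 3/598 = 0.01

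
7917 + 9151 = 17068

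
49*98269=4815181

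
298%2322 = 298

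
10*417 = 4170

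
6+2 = 8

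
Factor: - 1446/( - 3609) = 2^1 * 3^( - 1)*241^1 * 401^ (-1 ) = 482/1203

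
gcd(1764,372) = 12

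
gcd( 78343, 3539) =1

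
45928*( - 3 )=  -137784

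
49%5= 4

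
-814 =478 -1292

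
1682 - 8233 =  - 6551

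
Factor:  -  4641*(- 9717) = 3^2*7^1*13^1*17^1*41^1*79^1 = 45096597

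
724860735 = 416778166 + 308082569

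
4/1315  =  4/1315 = 0.00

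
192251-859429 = - 667178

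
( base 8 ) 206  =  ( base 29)4i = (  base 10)134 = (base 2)10000110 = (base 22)62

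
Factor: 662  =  2^1 *331^1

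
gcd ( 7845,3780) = 15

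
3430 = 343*10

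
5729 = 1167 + 4562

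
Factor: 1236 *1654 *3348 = 6844463712 = 2^5 * 3^4* 31^1 * 103^1 * 827^1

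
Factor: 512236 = 2^2*79^1 * 1621^1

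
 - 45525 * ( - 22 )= 1001550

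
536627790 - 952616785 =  - 415988995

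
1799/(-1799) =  - 1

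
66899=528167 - 461268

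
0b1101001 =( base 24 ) 49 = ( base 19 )5A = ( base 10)105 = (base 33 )36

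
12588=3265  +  9323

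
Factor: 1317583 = 1317583^1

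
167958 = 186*903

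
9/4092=3/1364 = 0.00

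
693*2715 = 1881495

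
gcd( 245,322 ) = 7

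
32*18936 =605952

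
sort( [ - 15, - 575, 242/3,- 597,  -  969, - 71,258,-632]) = [ - 969, - 632, -597,  -  575, - 71, - 15,  242/3, 258]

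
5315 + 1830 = 7145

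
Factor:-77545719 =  - 3^2*23^1 *41^1*9137^1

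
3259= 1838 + 1421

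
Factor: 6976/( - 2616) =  - 2^3*3^( - 1) = - 8/3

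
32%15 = 2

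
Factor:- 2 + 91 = 89 = 89^1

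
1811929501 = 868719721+943209780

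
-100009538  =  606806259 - 706815797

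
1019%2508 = 1019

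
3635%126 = 107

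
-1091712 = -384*2843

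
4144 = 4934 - 790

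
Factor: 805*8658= 6969690 = 2^1*3^2*5^1*7^1*13^1*23^1*37^1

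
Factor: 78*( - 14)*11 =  - 12012 = - 2^2*3^1*7^1*11^1 * 13^1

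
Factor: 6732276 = 2^2*3^1*109^1*5147^1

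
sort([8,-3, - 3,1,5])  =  [-3,-3,1 , 5,8]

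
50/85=10/17 = 0.59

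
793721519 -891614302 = - 97892783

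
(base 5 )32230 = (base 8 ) 4216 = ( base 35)1RK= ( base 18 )6dc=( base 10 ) 2190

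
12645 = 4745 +7900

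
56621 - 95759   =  -39138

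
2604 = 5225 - 2621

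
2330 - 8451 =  - 6121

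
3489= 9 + 3480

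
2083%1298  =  785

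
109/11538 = 109/11538 = 0.01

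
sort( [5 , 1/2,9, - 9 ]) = [ - 9,1/2, 5, 9 ] 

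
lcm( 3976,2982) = 11928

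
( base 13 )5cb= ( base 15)477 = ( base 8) 1764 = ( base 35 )SW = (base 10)1012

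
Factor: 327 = 3^1  *109^1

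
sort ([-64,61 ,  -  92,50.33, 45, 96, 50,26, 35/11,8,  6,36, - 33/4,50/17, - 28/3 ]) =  [ - 92, - 64,-28/3, - 33/4, 50/17,35/11, 6,8,26,36, 45,50,50.33, 61,96 ]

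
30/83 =30/83= 0.36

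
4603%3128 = 1475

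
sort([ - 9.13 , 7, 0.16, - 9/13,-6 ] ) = [-9.13, - 6 , - 9/13,0.16, 7]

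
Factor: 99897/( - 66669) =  - 469/313 =- 7^1 * 67^1*313^( - 1)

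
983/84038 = 983/84038  =  0.01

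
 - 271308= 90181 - 361489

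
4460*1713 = 7639980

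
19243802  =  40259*478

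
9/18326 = 9/18326 = 0.00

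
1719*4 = 6876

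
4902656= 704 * 6964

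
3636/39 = 1212/13 = 93.23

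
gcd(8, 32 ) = 8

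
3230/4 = 1615/2 = 807.50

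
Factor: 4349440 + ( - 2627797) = 3^1*7^1 * 11^1*29^1*257^1 =1721643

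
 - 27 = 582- 609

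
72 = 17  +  55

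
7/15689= 7/15689  =  0.00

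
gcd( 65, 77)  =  1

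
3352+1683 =5035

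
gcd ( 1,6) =1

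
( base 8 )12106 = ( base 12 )3006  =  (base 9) 7106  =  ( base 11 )3999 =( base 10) 5190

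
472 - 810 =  - 338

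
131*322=42182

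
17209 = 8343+8866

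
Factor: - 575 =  -5^2*23^1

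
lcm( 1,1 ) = 1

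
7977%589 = 320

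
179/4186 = 179/4186 = 0.04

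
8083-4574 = 3509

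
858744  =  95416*9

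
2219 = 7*317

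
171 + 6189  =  6360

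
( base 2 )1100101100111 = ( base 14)2527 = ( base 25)AA3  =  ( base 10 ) 6503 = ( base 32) 6b7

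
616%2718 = 616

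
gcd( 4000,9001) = 1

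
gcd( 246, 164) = 82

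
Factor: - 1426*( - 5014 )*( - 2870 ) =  - 20520396680= - 2^3*5^1*7^1*23^2*31^1*41^1 *109^1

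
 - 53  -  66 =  - 119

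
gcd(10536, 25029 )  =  3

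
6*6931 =41586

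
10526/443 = 23 + 337/443  =  23.76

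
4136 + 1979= 6115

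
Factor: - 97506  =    -  2^1*3^2*5417^1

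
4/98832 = 1/24708 = 0.00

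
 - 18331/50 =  - 18331/50 = - 366.62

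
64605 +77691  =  142296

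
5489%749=246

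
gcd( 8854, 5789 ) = 1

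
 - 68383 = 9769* ( - 7)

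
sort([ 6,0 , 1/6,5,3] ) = [ 0, 1/6,3 , 5,  6]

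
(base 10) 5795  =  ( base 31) 60T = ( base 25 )96K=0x16a3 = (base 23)alm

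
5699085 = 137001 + 5562084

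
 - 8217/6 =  - 2739/2 = -1369.50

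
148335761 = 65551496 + 82784265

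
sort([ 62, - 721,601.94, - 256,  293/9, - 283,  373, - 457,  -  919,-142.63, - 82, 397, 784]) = [ - 919,-721,-457, - 283, - 256, - 142.63,  -  82 , 293/9,62,373,397,601.94,784] 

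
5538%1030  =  388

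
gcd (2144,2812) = 4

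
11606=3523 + 8083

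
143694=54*2661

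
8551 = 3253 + 5298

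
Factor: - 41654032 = -2^4*7^1* 41^1*47^1*193^1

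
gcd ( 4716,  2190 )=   6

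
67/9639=67/9639 = 0.01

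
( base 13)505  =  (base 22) 1GE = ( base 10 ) 850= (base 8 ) 1522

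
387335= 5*77467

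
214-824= - 610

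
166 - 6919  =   - 6753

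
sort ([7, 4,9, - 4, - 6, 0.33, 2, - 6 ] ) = [ - 6, - 6, - 4,  0.33, 2, 4, 7,9 ] 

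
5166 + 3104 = 8270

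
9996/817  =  12 +192/817 = 12.24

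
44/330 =2/15 = 0.13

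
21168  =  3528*6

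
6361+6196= 12557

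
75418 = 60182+15236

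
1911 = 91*21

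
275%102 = 71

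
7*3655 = 25585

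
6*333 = 1998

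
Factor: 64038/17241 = 2^1*7^(-1)*13^1= 26/7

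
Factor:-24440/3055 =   -  8 = - 2^3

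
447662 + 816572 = 1264234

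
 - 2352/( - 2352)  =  1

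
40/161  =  40/161 = 0.25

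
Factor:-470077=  - 470077^1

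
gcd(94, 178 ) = 2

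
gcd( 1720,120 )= 40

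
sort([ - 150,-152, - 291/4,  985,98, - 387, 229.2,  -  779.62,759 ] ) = [  -  779.62,-387  , -152,-150, - 291/4, 98, 229.2, 759, 985]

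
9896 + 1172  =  11068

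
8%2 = 0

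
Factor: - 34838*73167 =  -  2^1*3^1*29^3 * 17419^1 = -2548991946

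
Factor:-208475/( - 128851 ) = 775/479= 5^2*31^1*479^( -1) 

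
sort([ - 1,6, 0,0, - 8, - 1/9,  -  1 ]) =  [  -  8 ,  -  1,-1,-1/9,0, 0,  6 ]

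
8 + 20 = 28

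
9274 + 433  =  9707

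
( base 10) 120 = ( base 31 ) 3r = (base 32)3O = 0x78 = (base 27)4c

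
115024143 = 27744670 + 87279473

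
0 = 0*356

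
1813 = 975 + 838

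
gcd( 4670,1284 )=2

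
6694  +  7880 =14574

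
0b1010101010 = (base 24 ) 14a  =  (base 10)682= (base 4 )22222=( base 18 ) 21G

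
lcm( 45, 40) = 360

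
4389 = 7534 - 3145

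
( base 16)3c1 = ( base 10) 961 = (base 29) 144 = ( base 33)t4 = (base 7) 2542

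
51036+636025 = 687061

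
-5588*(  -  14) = 78232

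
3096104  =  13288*233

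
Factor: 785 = 5^1*  157^1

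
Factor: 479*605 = 5^1*11^2*479^1 =289795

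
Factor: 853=853^1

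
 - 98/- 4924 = 49/2462 = 0.02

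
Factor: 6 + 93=99  =  3^2*11^1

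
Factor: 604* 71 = 42884  =  2^2* 71^1 * 151^1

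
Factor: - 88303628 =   -  2^2*7^1 * 461^1 *6841^1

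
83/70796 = 83/70796 = 0.00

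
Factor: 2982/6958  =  3/7 = 3^1* 7^( - 1) 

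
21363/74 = 21363/74 = 288.69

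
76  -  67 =9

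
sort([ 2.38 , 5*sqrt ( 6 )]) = [2.38, 5*sqrt( 6 ) ] 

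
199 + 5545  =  5744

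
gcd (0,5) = 5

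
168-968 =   -  800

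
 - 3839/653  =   - 6+ 79/653 = -5.88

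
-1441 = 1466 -2907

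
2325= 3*775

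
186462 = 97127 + 89335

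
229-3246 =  - 3017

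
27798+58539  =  86337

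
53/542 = 53/542 = 0.10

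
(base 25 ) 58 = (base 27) 4p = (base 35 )3s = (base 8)205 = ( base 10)133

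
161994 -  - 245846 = 407840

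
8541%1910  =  901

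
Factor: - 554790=-2^1*3^1*5^1*18493^1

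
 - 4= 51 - 55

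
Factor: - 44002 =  - 2^1*7^2 * 449^1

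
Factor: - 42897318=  - 2^1*3^1* 1201^1*5953^1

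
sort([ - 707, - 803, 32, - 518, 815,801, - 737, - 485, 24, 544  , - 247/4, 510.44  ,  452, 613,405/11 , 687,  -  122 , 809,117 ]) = [ - 803, - 737, - 707,-518,  -  485, - 122,- 247/4 , 24, 32,405/11,117, 452, 510.44 , 544, 613, 687,801, 809, 815]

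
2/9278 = 1/4639 = 0.00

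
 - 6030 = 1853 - 7883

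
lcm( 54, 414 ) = 1242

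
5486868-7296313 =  - 1809445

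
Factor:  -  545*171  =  -93195  =  - 3^2*5^1*19^1*109^1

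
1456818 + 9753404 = 11210222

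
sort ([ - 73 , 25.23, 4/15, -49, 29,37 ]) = [ - 73, - 49, 4/15, 25.23, 29 , 37] 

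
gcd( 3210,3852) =642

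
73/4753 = 73/4753 = 0.02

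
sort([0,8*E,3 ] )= [ 0,3,8*E] 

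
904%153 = 139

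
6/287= 6/287  =  0.02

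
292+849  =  1141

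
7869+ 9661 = 17530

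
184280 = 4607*40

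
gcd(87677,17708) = 1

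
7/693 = 1/99 = 0.01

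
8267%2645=332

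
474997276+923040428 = 1398037704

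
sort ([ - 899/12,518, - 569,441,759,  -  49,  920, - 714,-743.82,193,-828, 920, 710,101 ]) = [ - 828, - 743.82, - 714 ,  -  569, - 899/12 , - 49, 101, 193, 441 , 518 , 710,759, 920,920]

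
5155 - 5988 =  - 833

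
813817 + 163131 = 976948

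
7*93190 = 652330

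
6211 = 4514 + 1697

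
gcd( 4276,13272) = 4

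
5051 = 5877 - 826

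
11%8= 3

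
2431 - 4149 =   -  1718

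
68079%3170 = 1509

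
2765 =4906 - 2141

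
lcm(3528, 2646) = 10584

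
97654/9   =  97654/9  =  10850.44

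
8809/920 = 383/40=9.57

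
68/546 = 34/273=0.12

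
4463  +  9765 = 14228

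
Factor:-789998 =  - 2^1*11^1*149^1*241^1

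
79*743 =58697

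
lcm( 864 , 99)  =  9504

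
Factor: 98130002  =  2^1*49065001^1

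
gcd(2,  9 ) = 1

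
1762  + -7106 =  - 5344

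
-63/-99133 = 63/99133=0.00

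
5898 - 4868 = 1030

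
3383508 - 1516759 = 1866749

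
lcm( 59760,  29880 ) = 59760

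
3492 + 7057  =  10549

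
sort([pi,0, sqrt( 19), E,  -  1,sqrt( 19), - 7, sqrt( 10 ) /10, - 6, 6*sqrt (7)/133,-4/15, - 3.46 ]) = [ - 7,-6,- 3.46, - 1, - 4/15, 0,6*sqrt(7 ) /133,sqrt ( 10)/10, E, pi, sqrt( 19), sqrt( 19) ]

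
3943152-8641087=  - 4697935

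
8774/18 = 487 + 4/9 = 487.44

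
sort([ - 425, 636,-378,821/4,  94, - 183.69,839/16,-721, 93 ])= [-721, - 425, - 378, - 183.69,  839/16,93,94,821/4, 636] 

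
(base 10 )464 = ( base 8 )720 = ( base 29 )G0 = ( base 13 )299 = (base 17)1A5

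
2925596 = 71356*41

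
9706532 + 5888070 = 15594602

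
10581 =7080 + 3501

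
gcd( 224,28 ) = 28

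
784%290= 204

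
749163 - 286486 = 462677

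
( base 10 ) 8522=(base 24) EJ2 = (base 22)hd8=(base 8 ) 20512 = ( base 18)1858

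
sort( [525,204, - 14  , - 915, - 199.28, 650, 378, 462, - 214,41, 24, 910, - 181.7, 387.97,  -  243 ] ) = [ - 915, - 243,-214,- 199.28, - 181.7, - 14, 24, 41, 204, 378,  387.97,  462,525, 650, 910 ] 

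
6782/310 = 21 + 136/155  =  21.88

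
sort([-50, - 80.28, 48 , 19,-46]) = [ - 80.28 , - 50  , - 46,19,48]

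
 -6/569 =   -  6/569 = -0.01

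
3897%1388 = 1121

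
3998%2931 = 1067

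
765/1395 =17/31 = 0.55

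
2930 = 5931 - 3001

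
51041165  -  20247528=30793637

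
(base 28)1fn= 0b10011001011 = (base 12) 863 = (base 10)1227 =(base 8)2313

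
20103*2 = 40206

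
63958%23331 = 17296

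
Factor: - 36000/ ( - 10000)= 18/5 = 2^1*3^2*5^( - 1) 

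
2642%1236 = 170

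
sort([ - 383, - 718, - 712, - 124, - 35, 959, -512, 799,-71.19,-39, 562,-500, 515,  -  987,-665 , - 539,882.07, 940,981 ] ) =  [-987,-718, - 712, - 665,-539, - 512,-500, - 383,-124, - 71.19, - 39,-35,515, 562, 799, 882.07,  940, 959,981 ]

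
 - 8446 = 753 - 9199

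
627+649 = 1276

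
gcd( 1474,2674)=2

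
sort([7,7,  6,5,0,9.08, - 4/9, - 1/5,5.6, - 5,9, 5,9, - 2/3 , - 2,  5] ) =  [-5, - 2, - 2/3, - 4/9, - 1/5,0,5,5,5,5.6, 6, 7,7, 9 , 9, 9.08]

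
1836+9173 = 11009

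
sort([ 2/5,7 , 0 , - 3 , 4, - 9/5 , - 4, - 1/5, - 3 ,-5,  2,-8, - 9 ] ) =[ - 9 ,  -  8, - 5,-4, - 3, - 3,-9/5, - 1/5,0 , 2/5,2,4,7 ]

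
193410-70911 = 122499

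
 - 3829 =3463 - 7292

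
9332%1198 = 946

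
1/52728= 1/52728 = 0.00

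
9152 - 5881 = 3271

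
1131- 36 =1095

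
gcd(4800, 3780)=60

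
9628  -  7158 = 2470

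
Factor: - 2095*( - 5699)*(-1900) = - 22684869500=- 2^2*5^3*19^1*41^1*139^1*419^1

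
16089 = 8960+7129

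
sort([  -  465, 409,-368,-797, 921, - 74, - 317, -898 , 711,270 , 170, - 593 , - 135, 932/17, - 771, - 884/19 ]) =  [-898,-797 ,-771, - 593, - 465,  -  368, - 317,-135, -74, - 884/19,932/17 , 170, 270 , 409,711,921] 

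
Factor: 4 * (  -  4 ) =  - 2^4=- 16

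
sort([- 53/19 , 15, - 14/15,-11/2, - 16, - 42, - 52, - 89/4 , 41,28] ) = [  -  52, - 42, - 89/4, - 16 , - 11/2, - 53/19, - 14/15, 15 , 28 , 41 ] 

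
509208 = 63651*8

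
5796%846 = 720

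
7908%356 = 76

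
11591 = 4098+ 7493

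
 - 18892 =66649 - 85541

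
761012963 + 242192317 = 1003205280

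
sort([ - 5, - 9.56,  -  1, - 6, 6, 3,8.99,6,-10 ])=[ - 10, - 9.56, - 6, - 5, - 1, 3, 6, 6, 8.99 ]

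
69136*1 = 69136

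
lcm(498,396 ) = 32868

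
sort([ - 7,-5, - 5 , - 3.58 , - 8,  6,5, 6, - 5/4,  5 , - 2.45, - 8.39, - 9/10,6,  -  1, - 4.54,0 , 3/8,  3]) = [ - 8.39,- 8, - 7, - 5, - 5,-4.54 ,- 3.58, -2.45, - 5/4,-1, - 9/10, 0,3/8,3,5,5,6,6,6]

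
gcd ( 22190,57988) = 14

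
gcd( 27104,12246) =2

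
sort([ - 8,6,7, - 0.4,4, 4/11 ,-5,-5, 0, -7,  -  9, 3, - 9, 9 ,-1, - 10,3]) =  [-10, - 9,  -  9,-8 , - 7, - 5, - 5,-1,-0.4,  0 , 4/11, 3,3,4, 6,  7,9]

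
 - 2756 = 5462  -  8218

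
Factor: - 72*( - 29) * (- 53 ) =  - 110664 = -  2^3*3^2* 29^1 * 53^1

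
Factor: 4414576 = 2^4*275911^1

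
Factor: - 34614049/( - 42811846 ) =2^( - 1 )*7^( - 1) * 11^(  -  1) * 277999^( - 1) * 34614049^1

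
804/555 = 1 + 83/185 =1.45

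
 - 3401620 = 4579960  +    -  7981580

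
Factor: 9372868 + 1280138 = 10653006 = 2^1*3^1 * 7^1*13^1* 109^1 *179^1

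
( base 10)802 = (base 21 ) 1h4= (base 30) qm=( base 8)1442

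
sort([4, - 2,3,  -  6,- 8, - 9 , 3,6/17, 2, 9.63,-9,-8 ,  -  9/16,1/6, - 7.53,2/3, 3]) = [ - 9, - 9, - 8,-8,-7.53,-6,-2, - 9/16,1/6,6/17, 2/3,  2,3,3,3,4,9.63]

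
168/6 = 28 = 28.00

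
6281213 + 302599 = 6583812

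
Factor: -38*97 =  - 2^1*19^1*97^1 =- 3686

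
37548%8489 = 3592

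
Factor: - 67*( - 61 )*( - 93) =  - 380091 = - 3^1*31^1*61^1*67^1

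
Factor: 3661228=2^2 *149^1*6143^1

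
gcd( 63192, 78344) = 8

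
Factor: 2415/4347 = 5/9  =  3^( - 2)*5^1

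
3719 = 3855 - 136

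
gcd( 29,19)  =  1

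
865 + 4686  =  5551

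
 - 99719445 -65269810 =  - 164989255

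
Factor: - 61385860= - 2^2*5^1*167^1*18379^1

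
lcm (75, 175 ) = 525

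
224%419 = 224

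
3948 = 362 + 3586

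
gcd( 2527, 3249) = 361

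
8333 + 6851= 15184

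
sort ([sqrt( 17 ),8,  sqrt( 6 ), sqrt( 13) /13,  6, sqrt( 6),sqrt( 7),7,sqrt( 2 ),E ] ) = [ sqrt(13 )/13, sqrt(2 ),sqrt( 6 ), sqrt(6),sqrt(7 ),E, sqrt( 17), 6,7,8] 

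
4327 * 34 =147118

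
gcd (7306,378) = 2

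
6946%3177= 592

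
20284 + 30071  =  50355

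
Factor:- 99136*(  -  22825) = 2262779200 = 2^6*5^2 * 11^1*83^1 *1549^1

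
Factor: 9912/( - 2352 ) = -2^(-1 )*7^( - 1 ) *59^1=- 59/14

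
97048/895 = 97048/895 = 108.43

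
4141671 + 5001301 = 9142972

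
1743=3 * 581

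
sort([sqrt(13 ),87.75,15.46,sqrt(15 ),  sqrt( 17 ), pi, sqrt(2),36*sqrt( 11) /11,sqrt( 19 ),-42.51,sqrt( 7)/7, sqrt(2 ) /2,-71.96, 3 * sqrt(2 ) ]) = [ - 71.96, - 42.51, sqrt(7 ) /7 , sqrt(2 ) /2,  sqrt(2),pi,sqrt( 13),sqrt(15 ),sqrt(17 ),3*sqrt(2 ), sqrt( 19),36*sqrt(11)/11, 15.46, 87.75 ]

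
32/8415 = 32/8415= 0.00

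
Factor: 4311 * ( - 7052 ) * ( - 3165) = 96219709380  =  2^2*3^3* 5^1 * 41^1*43^1*211^1*479^1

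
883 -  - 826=1709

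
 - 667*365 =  - 243455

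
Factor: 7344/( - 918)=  - 2^3 = - 8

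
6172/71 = 86 + 66/71 = 86.93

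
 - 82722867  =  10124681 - 92847548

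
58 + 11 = 69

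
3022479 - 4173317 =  - 1150838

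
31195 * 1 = 31195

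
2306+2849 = 5155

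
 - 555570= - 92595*6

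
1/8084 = 1/8084 =0.00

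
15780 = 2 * 7890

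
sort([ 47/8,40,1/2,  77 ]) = [ 1/2,47/8,40, 77 ]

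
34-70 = -36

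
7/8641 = 7/8641 = 0.00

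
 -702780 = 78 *(-9010) 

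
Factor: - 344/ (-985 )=2^3 *5^(  -  1 )*43^1*197^( - 1)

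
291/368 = 291/368 = 0.79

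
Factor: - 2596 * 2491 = -2^2*11^1*47^1 * 53^1*59^1 = - 6466636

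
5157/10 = 515+7/10= 515.70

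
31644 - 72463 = -40819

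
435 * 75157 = 32693295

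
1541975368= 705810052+836165316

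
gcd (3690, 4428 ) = 738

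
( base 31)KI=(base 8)1176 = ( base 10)638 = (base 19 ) 1eb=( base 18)1H8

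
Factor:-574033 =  - 574033^1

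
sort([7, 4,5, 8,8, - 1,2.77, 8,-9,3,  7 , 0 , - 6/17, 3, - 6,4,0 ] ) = [ - 9,  -  6,-1, - 6/17,0,0,2.77, 3,3,4,4 , 5 , 7, 7,8,8, 8]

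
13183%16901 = 13183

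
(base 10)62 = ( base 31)20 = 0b111110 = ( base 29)24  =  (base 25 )2c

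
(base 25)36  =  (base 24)39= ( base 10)81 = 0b1010001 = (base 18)49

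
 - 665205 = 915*( - 727 )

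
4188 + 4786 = 8974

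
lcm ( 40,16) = 80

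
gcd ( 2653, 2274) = 379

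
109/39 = 2  +  31/39=2.79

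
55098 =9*6122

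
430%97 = 42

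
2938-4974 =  - 2036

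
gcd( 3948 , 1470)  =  42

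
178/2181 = 178/2181  =  0.08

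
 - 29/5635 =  - 1 + 5606/5635= -  0.01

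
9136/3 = 3045  +  1/3 = 3045.33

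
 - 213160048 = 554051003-767211051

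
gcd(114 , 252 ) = 6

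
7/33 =7/33 = 0.21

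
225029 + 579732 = 804761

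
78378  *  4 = 313512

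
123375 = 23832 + 99543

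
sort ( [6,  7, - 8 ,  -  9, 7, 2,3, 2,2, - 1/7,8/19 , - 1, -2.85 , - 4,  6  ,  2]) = [-9 , - 8, - 4,-2.85, - 1 , - 1/7,  8/19, 2 , 2, 2, 2 , 3 , 6 , 6, 7, 7 ] 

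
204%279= 204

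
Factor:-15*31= - 465 = - 3^1*5^1 * 31^1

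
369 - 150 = 219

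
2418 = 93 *26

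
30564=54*566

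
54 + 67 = 121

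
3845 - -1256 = 5101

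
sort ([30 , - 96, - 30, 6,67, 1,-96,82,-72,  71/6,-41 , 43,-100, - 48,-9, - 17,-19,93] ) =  [ - 100,-96, - 96,-72,-48,-41,-30 , - 19, - 17,-9, 1 , 6, 71/6,30,43,67, 82,93]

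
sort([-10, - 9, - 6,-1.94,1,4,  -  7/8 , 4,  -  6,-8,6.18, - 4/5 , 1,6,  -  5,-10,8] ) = [-10,-10, - 9 ,  -  8, - 6 , - 6,-5 , - 1.94 ,-7/8,-4/5,  1, 1, 4, 4, 6, 6.18,8]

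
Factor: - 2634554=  - 2^1*13^1*107^1*947^1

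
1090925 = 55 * 19835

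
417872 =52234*8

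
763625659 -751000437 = 12625222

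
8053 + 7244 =15297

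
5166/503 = 5166/503= 10.27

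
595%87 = 73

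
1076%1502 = 1076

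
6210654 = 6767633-556979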